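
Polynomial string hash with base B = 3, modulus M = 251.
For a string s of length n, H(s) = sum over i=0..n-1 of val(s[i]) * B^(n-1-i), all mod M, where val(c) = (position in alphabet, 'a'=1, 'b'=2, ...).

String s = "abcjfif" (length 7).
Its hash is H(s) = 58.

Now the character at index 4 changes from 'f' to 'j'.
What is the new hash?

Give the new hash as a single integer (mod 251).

Answer: 94

Derivation:
val('f') = 6, val('j') = 10
Position k = 4, exponent = n-1-k = 2
B^2 mod M = 3^2 mod 251 = 9
Delta = (10 - 6) * 9 mod 251 = 36
New hash = (58 + 36) mod 251 = 94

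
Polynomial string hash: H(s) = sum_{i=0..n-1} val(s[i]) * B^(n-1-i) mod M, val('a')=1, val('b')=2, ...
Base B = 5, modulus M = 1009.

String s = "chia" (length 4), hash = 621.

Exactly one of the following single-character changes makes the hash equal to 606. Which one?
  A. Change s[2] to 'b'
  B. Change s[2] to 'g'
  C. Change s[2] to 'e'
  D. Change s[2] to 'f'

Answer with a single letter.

Answer: D

Derivation:
Option A: s[2]='i'->'b', delta=(2-9)*5^1 mod 1009 = 974, hash=621+974 mod 1009 = 586
Option B: s[2]='i'->'g', delta=(7-9)*5^1 mod 1009 = 999, hash=621+999 mod 1009 = 611
Option C: s[2]='i'->'e', delta=(5-9)*5^1 mod 1009 = 989, hash=621+989 mod 1009 = 601
Option D: s[2]='i'->'f', delta=(6-9)*5^1 mod 1009 = 994, hash=621+994 mod 1009 = 606 <-- target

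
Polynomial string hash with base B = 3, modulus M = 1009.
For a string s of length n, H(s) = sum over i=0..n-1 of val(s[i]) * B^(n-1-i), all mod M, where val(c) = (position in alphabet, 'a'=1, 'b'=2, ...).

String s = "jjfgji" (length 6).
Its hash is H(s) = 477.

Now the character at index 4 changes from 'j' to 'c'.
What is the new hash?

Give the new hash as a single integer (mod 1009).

Answer: 456

Derivation:
val('j') = 10, val('c') = 3
Position k = 4, exponent = n-1-k = 1
B^1 mod M = 3^1 mod 1009 = 3
Delta = (3 - 10) * 3 mod 1009 = 988
New hash = (477 + 988) mod 1009 = 456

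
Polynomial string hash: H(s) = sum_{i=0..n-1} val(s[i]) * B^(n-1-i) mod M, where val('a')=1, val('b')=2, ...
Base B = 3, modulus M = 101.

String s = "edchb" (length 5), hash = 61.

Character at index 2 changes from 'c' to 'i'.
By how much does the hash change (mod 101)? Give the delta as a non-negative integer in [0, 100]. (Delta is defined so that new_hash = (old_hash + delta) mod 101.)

Delta formula: (val(new) - val(old)) * B^(n-1-k) mod M
  val('i') - val('c') = 9 - 3 = 6
  B^(n-1-k) = 3^2 mod 101 = 9
  Delta = 6 * 9 mod 101 = 54

Answer: 54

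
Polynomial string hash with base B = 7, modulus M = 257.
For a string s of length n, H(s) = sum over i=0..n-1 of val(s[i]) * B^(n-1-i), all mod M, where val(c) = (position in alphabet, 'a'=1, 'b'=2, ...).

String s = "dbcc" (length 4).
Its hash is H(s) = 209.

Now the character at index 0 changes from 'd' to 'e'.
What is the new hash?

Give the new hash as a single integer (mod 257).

Answer: 38

Derivation:
val('d') = 4, val('e') = 5
Position k = 0, exponent = n-1-k = 3
B^3 mod M = 7^3 mod 257 = 86
Delta = (5 - 4) * 86 mod 257 = 86
New hash = (209 + 86) mod 257 = 38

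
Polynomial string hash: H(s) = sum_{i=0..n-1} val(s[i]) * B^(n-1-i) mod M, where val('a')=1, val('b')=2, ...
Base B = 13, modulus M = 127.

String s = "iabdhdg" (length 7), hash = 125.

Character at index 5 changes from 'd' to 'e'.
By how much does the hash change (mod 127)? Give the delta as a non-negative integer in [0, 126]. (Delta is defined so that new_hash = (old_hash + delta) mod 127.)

Answer: 13

Derivation:
Delta formula: (val(new) - val(old)) * B^(n-1-k) mod M
  val('e') - val('d') = 5 - 4 = 1
  B^(n-1-k) = 13^1 mod 127 = 13
  Delta = 1 * 13 mod 127 = 13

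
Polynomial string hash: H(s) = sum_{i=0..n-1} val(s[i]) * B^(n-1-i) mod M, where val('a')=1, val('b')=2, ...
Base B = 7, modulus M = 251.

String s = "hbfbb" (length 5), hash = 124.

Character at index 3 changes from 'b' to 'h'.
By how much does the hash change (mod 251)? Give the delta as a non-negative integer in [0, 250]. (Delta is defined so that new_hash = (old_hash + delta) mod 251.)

Answer: 42

Derivation:
Delta formula: (val(new) - val(old)) * B^(n-1-k) mod M
  val('h') - val('b') = 8 - 2 = 6
  B^(n-1-k) = 7^1 mod 251 = 7
  Delta = 6 * 7 mod 251 = 42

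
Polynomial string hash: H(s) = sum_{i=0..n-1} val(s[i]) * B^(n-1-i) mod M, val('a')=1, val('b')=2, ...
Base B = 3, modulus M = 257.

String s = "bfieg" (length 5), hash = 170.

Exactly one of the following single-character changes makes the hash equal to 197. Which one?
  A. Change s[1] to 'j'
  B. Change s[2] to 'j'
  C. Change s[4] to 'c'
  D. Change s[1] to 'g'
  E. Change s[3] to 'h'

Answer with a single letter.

Answer: D

Derivation:
Option A: s[1]='f'->'j', delta=(10-6)*3^3 mod 257 = 108, hash=170+108 mod 257 = 21
Option B: s[2]='i'->'j', delta=(10-9)*3^2 mod 257 = 9, hash=170+9 mod 257 = 179
Option C: s[4]='g'->'c', delta=(3-7)*3^0 mod 257 = 253, hash=170+253 mod 257 = 166
Option D: s[1]='f'->'g', delta=(7-6)*3^3 mod 257 = 27, hash=170+27 mod 257 = 197 <-- target
Option E: s[3]='e'->'h', delta=(8-5)*3^1 mod 257 = 9, hash=170+9 mod 257 = 179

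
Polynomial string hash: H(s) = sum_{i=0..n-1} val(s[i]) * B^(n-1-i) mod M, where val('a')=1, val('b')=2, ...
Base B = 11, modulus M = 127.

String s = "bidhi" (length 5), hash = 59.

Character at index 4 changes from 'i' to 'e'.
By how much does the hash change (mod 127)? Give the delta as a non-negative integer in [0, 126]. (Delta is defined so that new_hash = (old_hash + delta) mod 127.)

Delta formula: (val(new) - val(old)) * B^(n-1-k) mod M
  val('e') - val('i') = 5 - 9 = -4
  B^(n-1-k) = 11^0 mod 127 = 1
  Delta = -4 * 1 mod 127 = 123

Answer: 123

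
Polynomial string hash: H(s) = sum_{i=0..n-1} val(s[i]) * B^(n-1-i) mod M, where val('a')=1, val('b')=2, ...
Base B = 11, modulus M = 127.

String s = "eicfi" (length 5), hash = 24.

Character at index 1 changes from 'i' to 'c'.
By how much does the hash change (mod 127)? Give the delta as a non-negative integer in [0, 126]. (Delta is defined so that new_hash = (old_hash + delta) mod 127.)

Delta formula: (val(new) - val(old)) * B^(n-1-k) mod M
  val('c') - val('i') = 3 - 9 = -6
  B^(n-1-k) = 11^3 mod 127 = 61
  Delta = -6 * 61 mod 127 = 15

Answer: 15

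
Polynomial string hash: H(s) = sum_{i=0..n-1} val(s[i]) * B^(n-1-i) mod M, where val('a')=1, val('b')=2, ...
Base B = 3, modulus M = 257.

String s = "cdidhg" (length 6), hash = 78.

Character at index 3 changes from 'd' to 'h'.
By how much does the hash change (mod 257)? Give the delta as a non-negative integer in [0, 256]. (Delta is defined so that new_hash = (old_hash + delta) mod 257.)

Delta formula: (val(new) - val(old)) * B^(n-1-k) mod M
  val('h') - val('d') = 8 - 4 = 4
  B^(n-1-k) = 3^2 mod 257 = 9
  Delta = 4 * 9 mod 257 = 36

Answer: 36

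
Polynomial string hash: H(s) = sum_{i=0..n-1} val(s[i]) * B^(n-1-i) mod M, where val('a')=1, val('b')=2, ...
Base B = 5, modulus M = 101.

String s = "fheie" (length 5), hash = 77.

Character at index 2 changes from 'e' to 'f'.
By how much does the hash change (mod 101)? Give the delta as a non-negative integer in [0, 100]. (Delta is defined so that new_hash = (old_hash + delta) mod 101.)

Answer: 25

Derivation:
Delta formula: (val(new) - val(old)) * B^(n-1-k) mod M
  val('f') - val('e') = 6 - 5 = 1
  B^(n-1-k) = 5^2 mod 101 = 25
  Delta = 1 * 25 mod 101 = 25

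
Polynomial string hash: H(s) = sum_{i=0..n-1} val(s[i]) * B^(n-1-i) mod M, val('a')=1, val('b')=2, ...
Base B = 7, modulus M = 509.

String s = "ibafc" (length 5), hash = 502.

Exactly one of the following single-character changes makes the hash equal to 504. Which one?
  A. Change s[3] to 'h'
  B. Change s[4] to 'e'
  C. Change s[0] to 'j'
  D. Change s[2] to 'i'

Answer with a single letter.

Answer: B

Derivation:
Option A: s[3]='f'->'h', delta=(8-6)*7^1 mod 509 = 14, hash=502+14 mod 509 = 7
Option B: s[4]='c'->'e', delta=(5-3)*7^0 mod 509 = 2, hash=502+2 mod 509 = 504 <-- target
Option C: s[0]='i'->'j', delta=(10-9)*7^4 mod 509 = 365, hash=502+365 mod 509 = 358
Option D: s[2]='a'->'i', delta=(9-1)*7^2 mod 509 = 392, hash=502+392 mod 509 = 385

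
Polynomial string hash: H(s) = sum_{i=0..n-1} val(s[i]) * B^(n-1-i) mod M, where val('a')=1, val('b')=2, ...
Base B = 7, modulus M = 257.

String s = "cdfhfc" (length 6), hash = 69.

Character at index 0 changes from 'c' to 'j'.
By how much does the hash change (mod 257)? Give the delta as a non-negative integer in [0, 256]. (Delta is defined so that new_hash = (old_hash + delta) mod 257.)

Delta formula: (val(new) - val(old)) * B^(n-1-k) mod M
  val('j') - val('c') = 10 - 3 = 7
  B^(n-1-k) = 7^5 mod 257 = 102
  Delta = 7 * 102 mod 257 = 200

Answer: 200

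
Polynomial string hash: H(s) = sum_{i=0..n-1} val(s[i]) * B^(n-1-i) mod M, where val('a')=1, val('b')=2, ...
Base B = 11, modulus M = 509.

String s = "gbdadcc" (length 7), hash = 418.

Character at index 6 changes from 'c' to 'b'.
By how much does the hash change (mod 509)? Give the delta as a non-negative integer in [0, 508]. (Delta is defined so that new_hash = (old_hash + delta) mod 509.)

Answer: 508

Derivation:
Delta formula: (val(new) - val(old)) * B^(n-1-k) mod M
  val('b') - val('c') = 2 - 3 = -1
  B^(n-1-k) = 11^0 mod 509 = 1
  Delta = -1 * 1 mod 509 = 508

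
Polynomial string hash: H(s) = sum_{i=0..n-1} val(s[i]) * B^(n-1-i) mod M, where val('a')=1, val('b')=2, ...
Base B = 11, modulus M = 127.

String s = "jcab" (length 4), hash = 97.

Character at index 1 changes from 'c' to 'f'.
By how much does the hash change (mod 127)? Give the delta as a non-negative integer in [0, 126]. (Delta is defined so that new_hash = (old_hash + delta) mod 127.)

Delta formula: (val(new) - val(old)) * B^(n-1-k) mod M
  val('f') - val('c') = 6 - 3 = 3
  B^(n-1-k) = 11^2 mod 127 = 121
  Delta = 3 * 121 mod 127 = 109

Answer: 109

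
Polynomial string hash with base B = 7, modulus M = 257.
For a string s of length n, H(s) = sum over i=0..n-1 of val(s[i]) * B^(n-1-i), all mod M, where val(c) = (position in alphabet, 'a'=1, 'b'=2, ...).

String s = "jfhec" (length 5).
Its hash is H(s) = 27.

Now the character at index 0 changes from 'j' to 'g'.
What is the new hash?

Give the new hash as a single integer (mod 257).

Answer: 20

Derivation:
val('j') = 10, val('g') = 7
Position k = 0, exponent = n-1-k = 4
B^4 mod M = 7^4 mod 257 = 88
Delta = (7 - 10) * 88 mod 257 = 250
New hash = (27 + 250) mod 257 = 20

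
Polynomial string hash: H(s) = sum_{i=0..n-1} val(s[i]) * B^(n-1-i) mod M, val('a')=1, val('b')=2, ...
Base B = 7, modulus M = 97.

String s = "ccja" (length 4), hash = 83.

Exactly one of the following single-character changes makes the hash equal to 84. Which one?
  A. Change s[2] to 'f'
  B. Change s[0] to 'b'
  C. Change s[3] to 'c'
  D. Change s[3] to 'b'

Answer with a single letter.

Option A: s[2]='j'->'f', delta=(6-10)*7^1 mod 97 = 69, hash=83+69 mod 97 = 55
Option B: s[0]='c'->'b', delta=(2-3)*7^3 mod 97 = 45, hash=83+45 mod 97 = 31
Option C: s[3]='a'->'c', delta=(3-1)*7^0 mod 97 = 2, hash=83+2 mod 97 = 85
Option D: s[3]='a'->'b', delta=(2-1)*7^0 mod 97 = 1, hash=83+1 mod 97 = 84 <-- target

Answer: D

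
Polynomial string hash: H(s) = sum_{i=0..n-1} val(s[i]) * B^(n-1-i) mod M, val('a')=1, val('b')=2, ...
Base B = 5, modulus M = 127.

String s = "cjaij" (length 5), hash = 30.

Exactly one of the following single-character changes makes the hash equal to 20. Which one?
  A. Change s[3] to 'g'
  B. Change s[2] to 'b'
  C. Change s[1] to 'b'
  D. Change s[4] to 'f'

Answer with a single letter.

Option A: s[3]='i'->'g', delta=(7-9)*5^1 mod 127 = 117, hash=30+117 mod 127 = 20 <-- target
Option B: s[2]='a'->'b', delta=(2-1)*5^2 mod 127 = 25, hash=30+25 mod 127 = 55
Option C: s[1]='j'->'b', delta=(2-10)*5^3 mod 127 = 16, hash=30+16 mod 127 = 46
Option D: s[4]='j'->'f', delta=(6-10)*5^0 mod 127 = 123, hash=30+123 mod 127 = 26

Answer: A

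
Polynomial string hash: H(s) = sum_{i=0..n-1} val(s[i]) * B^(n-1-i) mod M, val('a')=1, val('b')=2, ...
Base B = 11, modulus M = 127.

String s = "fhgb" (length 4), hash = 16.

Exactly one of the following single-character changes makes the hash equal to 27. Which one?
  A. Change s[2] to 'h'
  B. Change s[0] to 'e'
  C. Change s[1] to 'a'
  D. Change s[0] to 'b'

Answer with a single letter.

Option A: s[2]='g'->'h', delta=(8-7)*11^1 mod 127 = 11, hash=16+11 mod 127 = 27 <-- target
Option B: s[0]='f'->'e', delta=(5-6)*11^3 mod 127 = 66, hash=16+66 mod 127 = 82
Option C: s[1]='h'->'a', delta=(1-8)*11^2 mod 127 = 42, hash=16+42 mod 127 = 58
Option D: s[0]='f'->'b', delta=(2-6)*11^3 mod 127 = 10, hash=16+10 mod 127 = 26

Answer: A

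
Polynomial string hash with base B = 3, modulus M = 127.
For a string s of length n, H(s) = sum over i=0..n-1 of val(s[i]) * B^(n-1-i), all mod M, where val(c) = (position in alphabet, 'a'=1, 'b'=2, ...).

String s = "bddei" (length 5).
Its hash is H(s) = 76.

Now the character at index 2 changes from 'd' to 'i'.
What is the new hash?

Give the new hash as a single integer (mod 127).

Answer: 121

Derivation:
val('d') = 4, val('i') = 9
Position k = 2, exponent = n-1-k = 2
B^2 mod M = 3^2 mod 127 = 9
Delta = (9 - 4) * 9 mod 127 = 45
New hash = (76 + 45) mod 127 = 121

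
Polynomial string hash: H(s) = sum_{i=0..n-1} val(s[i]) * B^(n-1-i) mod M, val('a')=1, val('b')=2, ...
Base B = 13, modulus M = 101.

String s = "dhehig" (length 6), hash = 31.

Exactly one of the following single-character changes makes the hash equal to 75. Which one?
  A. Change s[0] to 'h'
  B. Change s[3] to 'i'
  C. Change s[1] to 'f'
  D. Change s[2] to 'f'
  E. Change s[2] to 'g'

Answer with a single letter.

Option A: s[0]='d'->'h', delta=(8-4)*13^5 mod 101 = 68, hash=31+68 mod 101 = 99
Option B: s[3]='h'->'i', delta=(9-8)*13^2 mod 101 = 68, hash=31+68 mod 101 = 99
Option C: s[1]='h'->'f', delta=(6-8)*13^4 mod 101 = 44, hash=31+44 mod 101 = 75 <-- target
Option D: s[2]='e'->'f', delta=(6-5)*13^3 mod 101 = 76, hash=31+76 mod 101 = 6
Option E: s[2]='e'->'g', delta=(7-5)*13^3 mod 101 = 51, hash=31+51 mod 101 = 82

Answer: C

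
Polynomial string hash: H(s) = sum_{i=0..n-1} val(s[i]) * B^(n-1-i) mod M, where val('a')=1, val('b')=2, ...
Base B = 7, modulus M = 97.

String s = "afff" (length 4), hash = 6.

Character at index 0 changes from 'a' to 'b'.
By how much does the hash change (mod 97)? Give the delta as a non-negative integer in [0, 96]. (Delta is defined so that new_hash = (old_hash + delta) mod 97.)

Delta formula: (val(new) - val(old)) * B^(n-1-k) mod M
  val('b') - val('a') = 2 - 1 = 1
  B^(n-1-k) = 7^3 mod 97 = 52
  Delta = 1 * 52 mod 97 = 52

Answer: 52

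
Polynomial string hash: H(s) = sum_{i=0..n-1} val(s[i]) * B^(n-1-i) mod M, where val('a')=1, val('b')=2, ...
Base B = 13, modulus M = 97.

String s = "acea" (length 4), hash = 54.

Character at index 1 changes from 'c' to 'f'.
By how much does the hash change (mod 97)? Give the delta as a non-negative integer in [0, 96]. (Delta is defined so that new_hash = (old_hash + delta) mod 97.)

Delta formula: (val(new) - val(old)) * B^(n-1-k) mod M
  val('f') - val('c') = 6 - 3 = 3
  B^(n-1-k) = 13^2 mod 97 = 72
  Delta = 3 * 72 mod 97 = 22

Answer: 22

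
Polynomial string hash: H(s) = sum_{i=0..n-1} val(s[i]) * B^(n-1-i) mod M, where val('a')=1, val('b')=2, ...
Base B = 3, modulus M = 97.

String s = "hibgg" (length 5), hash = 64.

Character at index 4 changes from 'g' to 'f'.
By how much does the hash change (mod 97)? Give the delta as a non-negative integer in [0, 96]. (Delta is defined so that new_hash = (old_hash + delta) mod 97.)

Delta formula: (val(new) - val(old)) * B^(n-1-k) mod M
  val('f') - val('g') = 6 - 7 = -1
  B^(n-1-k) = 3^0 mod 97 = 1
  Delta = -1 * 1 mod 97 = 96

Answer: 96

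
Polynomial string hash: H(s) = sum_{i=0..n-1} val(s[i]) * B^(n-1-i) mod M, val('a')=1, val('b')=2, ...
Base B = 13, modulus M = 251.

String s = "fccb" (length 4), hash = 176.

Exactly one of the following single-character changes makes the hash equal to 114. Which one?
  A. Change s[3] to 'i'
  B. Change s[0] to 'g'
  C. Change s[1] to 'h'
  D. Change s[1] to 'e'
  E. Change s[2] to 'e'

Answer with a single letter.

Option A: s[3]='b'->'i', delta=(9-2)*13^0 mod 251 = 7, hash=176+7 mod 251 = 183
Option B: s[0]='f'->'g', delta=(7-6)*13^3 mod 251 = 189, hash=176+189 mod 251 = 114 <-- target
Option C: s[1]='c'->'h', delta=(8-3)*13^2 mod 251 = 92, hash=176+92 mod 251 = 17
Option D: s[1]='c'->'e', delta=(5-3)*13^2 mod 251 = 87, hash=176+87 mod 251 = 12
Option E: s[2]='c'->'e', delta=(5-3)*13^1 mod 251 = 26, hash=176+26 mod 251 = 202

Answer: B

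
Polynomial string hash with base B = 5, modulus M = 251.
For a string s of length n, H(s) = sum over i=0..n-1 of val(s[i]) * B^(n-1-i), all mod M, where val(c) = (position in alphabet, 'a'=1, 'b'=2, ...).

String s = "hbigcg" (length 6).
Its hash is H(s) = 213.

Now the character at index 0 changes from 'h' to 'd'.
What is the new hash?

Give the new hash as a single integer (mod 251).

Answer: 12

Derivation:
val('h') = 8, val('d') = 4
Position k = 0, exponent = n-1-k = 5
B^5 mod M = 5^5 mod 251 = 113
Delta = (4 - 8) * 113 mod 251 = 50
New hash = (213 + 50) mod 251 = 12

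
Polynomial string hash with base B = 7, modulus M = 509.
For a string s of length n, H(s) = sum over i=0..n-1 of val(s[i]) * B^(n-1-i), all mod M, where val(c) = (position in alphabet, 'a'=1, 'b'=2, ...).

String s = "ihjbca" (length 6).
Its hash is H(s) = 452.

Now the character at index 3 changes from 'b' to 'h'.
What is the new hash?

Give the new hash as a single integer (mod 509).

Answer: 237

Derivation:
val('b') = 2, val('h') = 8
Position k = 3, exponent = n-1-k = 2
B^2 mod M = 7^2 mod 509 = 49
Delta = (8 - 2) * 49 mod 509 = 294
New hash = (452 + 294) mod 509 = 237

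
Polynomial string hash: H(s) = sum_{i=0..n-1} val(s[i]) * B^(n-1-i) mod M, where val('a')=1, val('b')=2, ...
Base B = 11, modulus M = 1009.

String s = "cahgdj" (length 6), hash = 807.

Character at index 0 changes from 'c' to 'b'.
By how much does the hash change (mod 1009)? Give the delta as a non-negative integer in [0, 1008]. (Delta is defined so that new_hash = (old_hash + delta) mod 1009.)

Answer: 389

Derivation:
Delta formula: (val(new) - val(old)) * B^(n-1-k) mod M
  val('b') - val('c') = 2 - 3 = -1
  B^(n-1-k) = 11^5 mod 1009 = 620
  Delta = -1 * 620 mod 1009 = 389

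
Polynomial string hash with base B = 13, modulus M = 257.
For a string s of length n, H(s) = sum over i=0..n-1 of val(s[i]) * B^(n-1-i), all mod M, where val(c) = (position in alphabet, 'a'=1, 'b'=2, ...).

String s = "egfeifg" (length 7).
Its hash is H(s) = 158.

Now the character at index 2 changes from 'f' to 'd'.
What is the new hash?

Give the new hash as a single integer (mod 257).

val('f') = 6, val('d') = 4
Position k = 2, exponent = n-1-k = 4
B^4 mod M = 13^4 mod 257 = 34
Delta = (4 - 6) * 34 mod 257 = 189
New hash = (158 + 189) mod 257 = 90

Answer: 90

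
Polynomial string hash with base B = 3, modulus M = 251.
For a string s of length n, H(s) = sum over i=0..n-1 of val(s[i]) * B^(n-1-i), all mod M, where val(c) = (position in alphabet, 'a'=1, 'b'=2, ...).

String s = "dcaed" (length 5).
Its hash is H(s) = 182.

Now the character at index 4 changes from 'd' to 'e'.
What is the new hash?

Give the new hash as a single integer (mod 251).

val('d') = 4, val('e') = 5
Position k = 4, exponent = n-1-k = 0
B^0 mod M = 3^0 mod 251 = 1
Delta = (5 - 4) * 1 mod 251 = 1
New hash = (182 + 1) mod 251 = 183

Answer: 183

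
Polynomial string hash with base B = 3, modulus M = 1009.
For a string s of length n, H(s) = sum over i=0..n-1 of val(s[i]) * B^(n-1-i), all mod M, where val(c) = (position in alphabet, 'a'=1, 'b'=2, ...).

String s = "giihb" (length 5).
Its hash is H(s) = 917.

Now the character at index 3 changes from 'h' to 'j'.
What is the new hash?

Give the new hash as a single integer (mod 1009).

val('h') = 8, val('j') = 10
Position k = 3, exponent = n-1-k = 1
B^1 mod M = 3^1 mod 1009 = 3
Delta = (10 - 8) * 3 mod 1009 = 6
New hash = (917 + 6) mod 1009 = 923

Answer: 923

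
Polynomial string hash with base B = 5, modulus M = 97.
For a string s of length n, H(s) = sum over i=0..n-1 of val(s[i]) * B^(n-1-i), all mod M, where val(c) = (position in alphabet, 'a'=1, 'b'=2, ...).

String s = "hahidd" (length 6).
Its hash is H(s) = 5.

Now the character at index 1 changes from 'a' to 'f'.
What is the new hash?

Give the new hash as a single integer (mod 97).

val('a') = 1, val('f') = 6
Position k = 1, exponent = n-1-k = 4
B^4 mod M = 5^4 mod 97 = 43
Delta = (6 - 1) * 43 mod 97 = 21
New hash = (5 + 21) mod 97 = 26

Answer: 26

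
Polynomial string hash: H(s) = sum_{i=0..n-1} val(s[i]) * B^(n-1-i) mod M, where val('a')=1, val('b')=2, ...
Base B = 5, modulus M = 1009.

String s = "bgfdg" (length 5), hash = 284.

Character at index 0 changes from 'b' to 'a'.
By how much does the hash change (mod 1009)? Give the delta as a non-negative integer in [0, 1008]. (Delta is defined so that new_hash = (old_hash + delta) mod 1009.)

Delta formula: (val(new) - val(old)) * B^(n-1-k) mod M
  val('a') - val('b') = 1 - 2 = -1
  B^(n-1-k) = 5^4 mod 1009 = 625
  Delta = -1 * 625 mod 1009 = 384

Answer: 384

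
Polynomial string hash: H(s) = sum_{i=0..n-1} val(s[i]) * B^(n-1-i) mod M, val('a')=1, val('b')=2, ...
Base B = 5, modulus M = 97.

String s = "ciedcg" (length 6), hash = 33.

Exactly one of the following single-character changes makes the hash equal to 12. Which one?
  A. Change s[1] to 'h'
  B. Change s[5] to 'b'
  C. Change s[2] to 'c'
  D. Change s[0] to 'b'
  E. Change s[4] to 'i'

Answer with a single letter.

Option A: s[1]='i'->'h', delta=(8-9)*5^4 mod 97 = 54, hash=33+54 mod 97 = 87
Option B: s[5]='g'->'b', delta=(2-7)*5^0 mod 97 = 92, hash=33+92 mod 97 = 28
Option C: s[2]='e'->'c', delta=(3-5)*5^3 mod 97 = 41, hash=33+41 mod 97 = 74
Option D: s[0]='c'->'b', delta=(2-3)*5^5 mod 97 = 76, hash=33+76 mod 97 = 12 <-- target
Option E: s[4]='c'->'i', delta=(9-3)*5^1 mod 97 = 30, hash=33+30 mod 97 = 63

Answer: D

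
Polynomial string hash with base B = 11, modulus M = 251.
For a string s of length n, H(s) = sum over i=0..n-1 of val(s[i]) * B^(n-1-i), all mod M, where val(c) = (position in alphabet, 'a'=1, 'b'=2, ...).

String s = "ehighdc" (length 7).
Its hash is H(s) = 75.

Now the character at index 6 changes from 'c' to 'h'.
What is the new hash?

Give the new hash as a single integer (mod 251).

Answer: 80

Derivation:
val('c') = 3, val('h') = 8
Position k = 6, exponent = n-1-k = 0
B^0 mod M = 11^0 mod 251 = 1
Delta = (8 - 3) * 1 mod 251 = 5
New hash = (75 + 5) mod 251 = 80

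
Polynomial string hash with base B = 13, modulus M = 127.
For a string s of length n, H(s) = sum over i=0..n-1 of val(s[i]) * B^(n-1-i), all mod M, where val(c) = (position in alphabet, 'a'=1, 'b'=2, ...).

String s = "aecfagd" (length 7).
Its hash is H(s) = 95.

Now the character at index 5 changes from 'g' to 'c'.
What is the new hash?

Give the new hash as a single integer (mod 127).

val('g') = 7, val('c') = 3
Position k = 5, exponent = n-1-k = 1
B^1 mod M = 13^1 mod 127 = 13
Delta = (3 - 7) * 13 mod 127 = 75
New hash = (95 + 75) mod 127 = 43

Answer: 43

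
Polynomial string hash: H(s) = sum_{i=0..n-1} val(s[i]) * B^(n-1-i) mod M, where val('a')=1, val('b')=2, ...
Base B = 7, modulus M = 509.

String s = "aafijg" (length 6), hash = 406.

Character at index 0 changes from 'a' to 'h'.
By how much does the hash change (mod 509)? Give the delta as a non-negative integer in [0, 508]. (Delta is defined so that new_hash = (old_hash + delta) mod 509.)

Answer: 70

Derivation:
Delta formula: (val(new) - val(old)) * B^(n-1-k) mod M
  val('h') - val('a') = 8 - 1 = 7
  B^(n-1-k) = 7^5 mod 509 = 10
  Delta = 7 * 10 mod 509 = 70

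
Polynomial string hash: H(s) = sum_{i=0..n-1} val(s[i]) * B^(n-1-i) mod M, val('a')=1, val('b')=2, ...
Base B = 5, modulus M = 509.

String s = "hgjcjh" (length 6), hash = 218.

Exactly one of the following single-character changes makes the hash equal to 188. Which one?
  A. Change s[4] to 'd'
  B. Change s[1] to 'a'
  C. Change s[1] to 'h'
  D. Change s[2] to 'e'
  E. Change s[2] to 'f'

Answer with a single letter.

Answer: A

Derivation:
Option A: s[4]='j'->'d', delta=(4-10)*5^1 mod 509 = 479, hash=218+479 mod 509 = 188 <-- target
Option B: s[1]='g'->'a', delta=(1-7)*5^4 mod 509 = 322, hash=218+322 mod 509 = 31
Option C: s[1]='g'->'h', delta=(8-7)*5^4 mod 509 = 116, hash=218+116 mod 509 = 334
Option D: s[2]='j'->'e', delta=(5-10)*5^3 mod 509 = 393, hash=218+393 mod 509 = 102
Option E: s[2]='j'->'f', delta=(6-10)*5^3 mod 509 = 9, hash=218+9 mod 509 = 227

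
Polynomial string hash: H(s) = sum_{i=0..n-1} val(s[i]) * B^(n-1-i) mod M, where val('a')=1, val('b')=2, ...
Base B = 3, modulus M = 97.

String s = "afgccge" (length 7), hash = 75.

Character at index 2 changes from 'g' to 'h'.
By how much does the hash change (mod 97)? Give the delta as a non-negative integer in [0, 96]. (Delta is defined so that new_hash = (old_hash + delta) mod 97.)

Delta formula: (val(new) - val(old)) * B^(n-1-k) mod M
  val('h') - val('g') = 8 - 7 = 1
  B^(n-1-k) = 3^4 mod 97 = 81
  Delta = 1 * 81 mod 97 = 81

Answer: 81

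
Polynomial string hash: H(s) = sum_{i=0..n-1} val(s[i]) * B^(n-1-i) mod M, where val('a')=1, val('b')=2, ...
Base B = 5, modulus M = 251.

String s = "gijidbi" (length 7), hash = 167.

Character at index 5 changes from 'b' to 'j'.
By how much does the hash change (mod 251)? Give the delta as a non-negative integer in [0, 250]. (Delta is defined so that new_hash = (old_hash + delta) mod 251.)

Answer: 40

Derivation:
Delta formula: (val(new) - val(old)) * B^(n-1-k) mod M
  val('j') - val('b') = 10 - 2 = 8
  B^(n-1-k) = 5^1 mod 251 = 5
  Delta = 8 * 5 mod 251 = 40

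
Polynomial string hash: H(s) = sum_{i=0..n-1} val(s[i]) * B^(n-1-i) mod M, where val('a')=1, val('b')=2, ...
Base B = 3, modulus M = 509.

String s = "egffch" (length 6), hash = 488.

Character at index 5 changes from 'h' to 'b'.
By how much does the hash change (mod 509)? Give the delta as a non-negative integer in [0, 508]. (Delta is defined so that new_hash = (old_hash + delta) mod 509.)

Delta formula: (val(new) - val(old)) * B^(n-1-k) mod M
  val('b') - val('h') = 2 - 8 = -6
  B^(n-1-k) = 3^0 mod 509 = 1
  Delta = -6 * 1 mod 509 = 503

Answer: 503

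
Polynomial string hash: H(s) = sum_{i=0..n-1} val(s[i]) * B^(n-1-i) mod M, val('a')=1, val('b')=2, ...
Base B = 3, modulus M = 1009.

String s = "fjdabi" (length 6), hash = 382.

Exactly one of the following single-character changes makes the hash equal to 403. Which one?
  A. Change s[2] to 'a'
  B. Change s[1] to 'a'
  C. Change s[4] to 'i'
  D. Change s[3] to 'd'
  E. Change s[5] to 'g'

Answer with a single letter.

Option A: s[2]='d'->'a', delta=(1-4)*3^3 mod 1009 = 928, hash=382+928 mod 1009 = 301
Option B: s[1]='j'->'a', delta=(1-10)*3^4 mod 1009 = 280, hash=382+280 mod 1009 = 662
Option C: s[4]='b'->'i', delta=(9-2)*3^1 mod 1009 = 21, hash=382+21 mod 1009 = 403 <-- target
Option D: s[3]='a'->'d', delta=(4-1)*3^2 mod 1009 = 27, hash=382+27 mod 1009 = 409
Option E: s[5]='i'->'g', delta=(7-9)*3^0 mod 1009 = 1007, hash=382+1007 mod 1009 = 380

Answer: C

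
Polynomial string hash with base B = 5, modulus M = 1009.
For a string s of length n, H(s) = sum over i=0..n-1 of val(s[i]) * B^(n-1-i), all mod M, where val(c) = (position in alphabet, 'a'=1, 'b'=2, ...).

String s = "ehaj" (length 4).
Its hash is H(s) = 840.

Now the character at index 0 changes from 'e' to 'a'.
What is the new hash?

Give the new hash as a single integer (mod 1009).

val('e') = 5, val('a') = 1
Position k = 0, exponent = n-1-k = 3
B^3 mod M = 5^3 mod 1009 = 125
Delta = (1 - 5) * 125 mod 1009 = 509
New hash = (840 + 509) mod 1009 = 340

Answer: 340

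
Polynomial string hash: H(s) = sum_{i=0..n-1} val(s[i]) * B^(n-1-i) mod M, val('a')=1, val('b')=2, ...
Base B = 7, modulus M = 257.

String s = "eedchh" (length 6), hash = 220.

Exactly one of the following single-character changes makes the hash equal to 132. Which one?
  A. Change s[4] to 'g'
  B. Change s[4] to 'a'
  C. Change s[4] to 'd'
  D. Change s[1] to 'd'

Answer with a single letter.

Answer: D

Derivation:
Option A: s[4]='h'->'g', delta=(7-8)*7^1 mod 257 = 250, hash=220+250 mod 257 = 213
Option B: s[4]='h'->'a', delta=(1-8)*7^1 mod 257 = 208, hash=220+208 mod 257 = 171
Option C: s[4]='h'->'d', delta=(4-8)*7^1 mod 257 = 229, hash=220+229 mod 257 = 192
Option D: s[1]='e'->'d', delta=(4-5)*7^4 mod 257 = 169, hash=220+169 mod 257 = 132 <-- target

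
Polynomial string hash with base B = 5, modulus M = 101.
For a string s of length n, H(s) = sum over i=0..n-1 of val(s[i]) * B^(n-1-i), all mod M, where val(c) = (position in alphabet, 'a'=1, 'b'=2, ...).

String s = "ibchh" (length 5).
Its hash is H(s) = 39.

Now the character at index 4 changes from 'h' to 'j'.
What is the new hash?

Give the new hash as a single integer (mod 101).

val('h') = 8, val('j') = 10
Position k = 4, exponent = n-1-k = 0
B^0 mod M = 5^0 mod 101 = 1
Delta = (10 - 8) * 1 mod 101 = 2
New hash = (39 + 2) mod 101 = 41

Answer: 41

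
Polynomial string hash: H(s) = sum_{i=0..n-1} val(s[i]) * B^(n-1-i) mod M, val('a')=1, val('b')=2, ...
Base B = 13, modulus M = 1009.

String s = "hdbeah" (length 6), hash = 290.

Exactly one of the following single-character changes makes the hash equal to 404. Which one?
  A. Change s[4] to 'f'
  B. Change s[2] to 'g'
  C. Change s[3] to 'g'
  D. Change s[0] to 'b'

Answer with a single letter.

Option A: s[4]='a'->'f', delta=(6-1)*13^1 mod 1009 = 65, hash=290+65 mod 1009 = 355
Option B: s[2]='b'->'g', delta=(7-2)*13^3 mod 1009 = 895, hash=290+895 mod 1009 = 176
Option C: s[3]='e'->'g', delta=(7-5)*13^2 mod 1009 = 338, hash=290+338 mod 1009 = 628
Option D: s[0]='h'->'b', delta=(2-8)*13^5 mod 1009 = 114, hash=290+114 mod 1009 = 404 <-- target

Answer: D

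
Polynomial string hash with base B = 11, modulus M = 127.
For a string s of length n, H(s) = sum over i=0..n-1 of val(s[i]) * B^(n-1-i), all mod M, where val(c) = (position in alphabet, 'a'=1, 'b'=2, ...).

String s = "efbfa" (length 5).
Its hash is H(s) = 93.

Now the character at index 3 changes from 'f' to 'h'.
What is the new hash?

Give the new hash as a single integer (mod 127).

val('f') = 6, val('h') = 8
Position k = 3, exponent = n-1-k = 1
B^1 mod M = 11^1 mod 127 = 11
Delta = (8 - 6) * 11 mod 127 = 22
New hash = (93 + 22) mod 127 = 115

Answer: 115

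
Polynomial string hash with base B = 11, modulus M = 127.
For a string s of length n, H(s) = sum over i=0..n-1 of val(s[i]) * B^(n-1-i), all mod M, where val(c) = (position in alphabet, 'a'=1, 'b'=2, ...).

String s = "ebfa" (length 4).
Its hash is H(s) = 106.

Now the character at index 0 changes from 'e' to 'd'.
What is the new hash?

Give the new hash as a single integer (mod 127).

val('e') = 5, val('d') = 4
Position k = 0, exponent = n-1-k = 3
B^3 mod M = 11^3 mod 127 = 61
Delta = (4 - 5) * 61 mod 127 = 66
New hash = (106 + 66) mod 127 = 45

Answer: 45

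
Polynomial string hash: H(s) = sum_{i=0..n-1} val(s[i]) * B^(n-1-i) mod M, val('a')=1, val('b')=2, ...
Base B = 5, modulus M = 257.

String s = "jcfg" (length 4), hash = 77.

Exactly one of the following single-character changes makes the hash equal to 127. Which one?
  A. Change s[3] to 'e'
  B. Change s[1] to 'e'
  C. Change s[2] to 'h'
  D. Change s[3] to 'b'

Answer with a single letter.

Option A: s[3]='g'->'e', delta=(5-7)*5^0 mod 257 = 255, hash=77+255 mod 257 = 75
Option B: s[1]='c'->'e', delta=(5-3)*5^2 mod 257 = 50, hash=77+50 mod 257 = 127 <-- target
Option C: s[2]='f'->'h', delta=(8-6)*5^1 mod 257 = 10, hash=77+10 mod 257 = 87
Option D: s[3]='g'->'b', delta=(2-7)*5^0 mod 257 = 252, hash=77+252 mod 257 = 72

Answer: B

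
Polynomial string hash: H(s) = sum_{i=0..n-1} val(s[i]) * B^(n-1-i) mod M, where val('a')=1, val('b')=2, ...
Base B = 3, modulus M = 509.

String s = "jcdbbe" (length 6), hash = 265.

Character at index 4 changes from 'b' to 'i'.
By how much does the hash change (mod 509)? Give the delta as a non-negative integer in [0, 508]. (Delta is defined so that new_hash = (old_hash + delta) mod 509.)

Answer: 21

Derivation:
Delta formula: (val(new) - val(old)) * B^(n-1-k) mod M
  val('i') - val('b') = 9 - 2 = 7
  B^(n-1-k) = 3^1 mod 509 = 3
  Delta = 7 * 3 mod 509 = 21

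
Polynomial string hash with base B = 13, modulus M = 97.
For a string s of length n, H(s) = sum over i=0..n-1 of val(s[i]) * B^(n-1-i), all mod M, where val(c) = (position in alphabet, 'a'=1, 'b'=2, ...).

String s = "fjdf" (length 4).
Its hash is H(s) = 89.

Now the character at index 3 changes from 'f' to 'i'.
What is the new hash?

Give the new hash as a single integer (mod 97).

Answer: 92

Derivation:
val('f') = 6, val('i') = 9
Position k = 3, exponent = n-1-k = 0
B^0 mod M = 13^0 mod 97 = 1
Delta = (9 - 6) * 1 mod 97 = 3
New hash = (89 + 3) mod 97 = 92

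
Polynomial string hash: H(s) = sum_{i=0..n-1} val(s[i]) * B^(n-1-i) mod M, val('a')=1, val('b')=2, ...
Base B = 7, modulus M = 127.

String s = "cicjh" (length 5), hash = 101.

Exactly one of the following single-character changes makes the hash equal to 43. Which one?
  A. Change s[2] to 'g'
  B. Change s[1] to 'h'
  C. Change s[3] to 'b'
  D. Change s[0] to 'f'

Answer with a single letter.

Answer: A

Derivation:
Option A: s[2]='c'->'g', delta=(7-3)*7^2 mod 127 = 69, hash=101+69 mod 127 = 43 <-- target
Option B: s[1]='i'->'h', delta=(8-9)*7^3 mod 127 = 38, hash=101+38 mod 127 = 12
Option C: s[3]='j'->'b', delta=(2-10)*7^1 mod 127 = 71, hash=101+71 mod 127 = 45
Option D: s[0]='c'->'f', delta=(6-3)*7^4 mod 127 = 91, hash=101+91 mod 127 = 65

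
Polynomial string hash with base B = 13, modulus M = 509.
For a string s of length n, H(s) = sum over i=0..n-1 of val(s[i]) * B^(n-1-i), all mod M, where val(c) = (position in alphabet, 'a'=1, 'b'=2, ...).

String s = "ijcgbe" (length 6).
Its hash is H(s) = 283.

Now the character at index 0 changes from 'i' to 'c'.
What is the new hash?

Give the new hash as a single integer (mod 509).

Answer: 418

Derivation:
val('i') = 9, val('c') = 3
Position k = 0, exponent = n-1-k = 5
B^5 mod M = 13^5 mod 509 = 232
Delta = (3 - 9) * 232 mod 509 = 135
New hash = (283 + 135) mod 509 = 418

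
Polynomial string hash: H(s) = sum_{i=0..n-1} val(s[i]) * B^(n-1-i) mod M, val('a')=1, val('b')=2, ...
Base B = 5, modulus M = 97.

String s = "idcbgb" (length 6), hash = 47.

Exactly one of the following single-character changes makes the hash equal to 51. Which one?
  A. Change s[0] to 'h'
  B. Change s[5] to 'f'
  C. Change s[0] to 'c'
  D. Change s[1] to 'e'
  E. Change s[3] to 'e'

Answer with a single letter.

Answer: B

Derivation:
Option A: s[0]='i'->'h', delta=(8-9)*5^5 mod 97 = 76, hash=47+76 mod 97 = 26
Option B: s[5]='b'->'f', delta=(6-2)*5^0 mod 97 = 4, hash=47+4 mod 97 = 51 <-- target
Option C: s[0]='i'->'c', delta=(3-9)*5^5 mod 97 = 68, hash=47+68 mod 97 = 18
Option D: s[1]='d'->'e', delta=(5-4)*5^4 mod 97 = 43, hash=47+43 mod 97 = 90
Option E: s[3]='b'->'e', delta=(5-2)*5^2 mod 97 = 75, hash=47+75 mod 97 = 25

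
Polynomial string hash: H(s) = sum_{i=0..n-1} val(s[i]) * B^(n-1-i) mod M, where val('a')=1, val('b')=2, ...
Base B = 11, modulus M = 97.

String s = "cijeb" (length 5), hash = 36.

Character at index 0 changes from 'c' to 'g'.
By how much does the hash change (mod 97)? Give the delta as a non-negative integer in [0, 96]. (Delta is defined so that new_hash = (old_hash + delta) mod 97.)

Answer: 73

Derivation:
Delta formula: (val(new) - val(old)) * B^(n-1-k) mod M
  val('g') - val('c') = 7 - 3 = 4
  B^(n-1-k) = 11^4 mod 97 = 91
  Delta = 4 * 91 mod 97 = 73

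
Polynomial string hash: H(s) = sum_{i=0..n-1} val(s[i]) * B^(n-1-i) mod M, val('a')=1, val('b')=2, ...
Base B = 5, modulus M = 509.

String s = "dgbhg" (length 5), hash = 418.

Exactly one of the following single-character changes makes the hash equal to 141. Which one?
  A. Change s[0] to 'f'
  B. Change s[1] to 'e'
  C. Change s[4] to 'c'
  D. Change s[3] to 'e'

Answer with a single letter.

Answer: A

Derivation:
Option A: s[0]='d'->'f', delta=(6-4)*5^4 mod 509 = 232, hash=418+232 mod 509 = 141 <-- target
Option B: s[1]='g'->'e', delta=(5-7)*5^3 mod 509 = 259, hash=418+259 mod 509 = 168
Option C: s[4]='g'->'c', delta=(3-7)*5^0 mod 509 = 505, hash=418+505 mod 509 = 414
Option D: s[3]='h'->'e', delta=(5-8)*5^1 mod 509 = 494, hash=418+494 mod 509 = 403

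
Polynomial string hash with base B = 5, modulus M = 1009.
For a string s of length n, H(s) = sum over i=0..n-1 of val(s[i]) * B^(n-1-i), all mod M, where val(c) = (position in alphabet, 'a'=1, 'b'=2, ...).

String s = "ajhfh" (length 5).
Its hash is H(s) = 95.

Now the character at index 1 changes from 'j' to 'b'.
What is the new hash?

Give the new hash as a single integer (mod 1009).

val('j') = 10, val('b') = 2
Position k = 1, exponent = n-1-k = 3
B^3 mod M = 5^3 mod 1009 = 125
Delta = (2 - 10) * 125 mod 1009 = 9
New hash = (95 + 9) mod 1009 = 104

Answer: 104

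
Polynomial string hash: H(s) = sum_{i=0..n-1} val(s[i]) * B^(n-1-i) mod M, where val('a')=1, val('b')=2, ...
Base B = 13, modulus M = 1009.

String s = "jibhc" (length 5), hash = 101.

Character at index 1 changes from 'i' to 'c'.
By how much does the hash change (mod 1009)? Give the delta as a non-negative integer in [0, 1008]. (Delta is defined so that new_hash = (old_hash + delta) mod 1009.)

Answer: 944

Derivation:
Delta formula: (val(new) - val(old)) * B^(n-1-k) mod M
  val('c') - val('i') = 3 - 9 = -6
  B^(n-1-k) = 13^3 mod 1009 = 179
  Delta = -6 * 179 mod 1009 = 944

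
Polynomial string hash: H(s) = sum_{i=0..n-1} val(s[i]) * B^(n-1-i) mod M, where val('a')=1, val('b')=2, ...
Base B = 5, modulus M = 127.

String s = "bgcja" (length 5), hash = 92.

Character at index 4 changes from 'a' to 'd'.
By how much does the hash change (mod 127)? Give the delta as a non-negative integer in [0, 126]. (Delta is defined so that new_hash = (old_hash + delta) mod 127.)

Answer: 3

Derivation:
Delta formula: (val(new) - val(old)) * B^(n-1-k) mod M
  val('d') - val('a') = 4 - 1 = 3
  B^(n-1-k) = 5^0 mod 127 = 1
  Delta = 3 * 1 mod 127 = 3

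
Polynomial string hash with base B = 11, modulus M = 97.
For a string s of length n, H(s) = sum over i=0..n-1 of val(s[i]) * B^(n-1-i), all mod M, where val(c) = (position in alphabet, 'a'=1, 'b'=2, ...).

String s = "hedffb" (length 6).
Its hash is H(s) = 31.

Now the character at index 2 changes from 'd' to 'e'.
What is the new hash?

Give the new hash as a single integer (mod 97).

val('d') = 4, val('e') = 5
Position k = 2, exponent = n-1-k = 3
B^3 mod M = 11^3 mod 97 = 70
Delta = (5 - 4) * 70 mod 97 = 70
New hash = (31 + 70) mod 97 = 4

Answer: 4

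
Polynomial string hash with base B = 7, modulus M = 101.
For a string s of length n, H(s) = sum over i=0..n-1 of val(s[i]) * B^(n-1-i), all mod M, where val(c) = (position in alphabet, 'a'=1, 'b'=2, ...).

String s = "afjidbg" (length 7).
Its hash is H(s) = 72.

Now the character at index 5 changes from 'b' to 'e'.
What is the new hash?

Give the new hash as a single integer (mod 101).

Answer: 93

Derivation:
val('b') = 2, val('e') = 5
Position k = 5, exponent = n-1-k = 1
B^1 mod M = 7^1 mod 101 = 7
Delta = (5 - 2) * 7 mod 101 = 21
New hash = (72 + 21) mod 101 = 93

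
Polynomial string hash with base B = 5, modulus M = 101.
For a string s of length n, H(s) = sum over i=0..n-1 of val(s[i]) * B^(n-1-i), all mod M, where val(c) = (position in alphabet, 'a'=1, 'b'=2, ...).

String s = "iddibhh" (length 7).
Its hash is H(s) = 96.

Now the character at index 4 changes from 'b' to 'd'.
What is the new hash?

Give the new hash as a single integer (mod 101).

Answer: 45

Derivation:
val('b') = 2, val('d') = 4
Position k = 4, exponent = n-1-k = 2
B^2 mod M = 5^2 mod 101 = 25
Delta = (4 - 2) * 25 mod 101 = 50
New hash = (96 + 50) mod 101 = 45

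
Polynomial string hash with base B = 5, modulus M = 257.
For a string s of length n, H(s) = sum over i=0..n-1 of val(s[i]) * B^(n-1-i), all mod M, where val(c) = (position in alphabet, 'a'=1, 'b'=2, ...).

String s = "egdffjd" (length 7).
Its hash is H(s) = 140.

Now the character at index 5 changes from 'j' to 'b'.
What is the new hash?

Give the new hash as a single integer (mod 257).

Answer: 100

Derivation:
val('j') = 10, val('b') = 2
Position k = 5, exponent = n-1-k = 1
B^1 mod M = 5^1 mod 257 = 5
Delta = (2 - 10) * 5 mod 257 = 217
New hash = (140 + 217) mod 257 = 100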